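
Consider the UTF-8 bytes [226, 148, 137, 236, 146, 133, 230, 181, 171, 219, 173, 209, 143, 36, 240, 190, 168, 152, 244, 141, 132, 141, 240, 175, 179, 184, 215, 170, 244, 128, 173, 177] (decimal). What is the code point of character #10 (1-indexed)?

U+05EA

Offset 0: leading byte 0xE2 = 11100010 → 3-byte char #1 = E2 94 89.
Offset 3: leading byte 0xEC = 11101100 → 3-byte char #2 = EC 92 85.
Offset 6: leading byte 0xE6 = 11100110 → 3-byte char #3 = E6 B5 AB.
Offset 9: leading byte 0xDB = 11011011 → 2-byte char #4 = DB AD.
Offset 11: leading byte 0xD1 = 11010001 → 2-byte char #5 = D1 8F.
Offset 13: leading byte 0x24 = 00100100 → 1-byte char #6 = 24.
Offset 14: leading byte 0xF0 = 11110000 → 4-byte char #7 = F0 BE A8 98.
Offset 18: leading byte 0xF4 = 11110100 → 4-byte char #8 = F4 8D 84 8D.
Offset 22: leading byte 0xF0 = 11110000 → 4-byte char #9 = F0 AF B3 B8.
Offset 26: leading byte 0xD7 = 11010111 → 2-byte char #10 = D7 AA.
Leading byte 0xD7 = 11010111 matches 110xxxxx → 2-byte sequence.
Byte 1: 0xD7 = 11010111, payload 10111 (5 bits).
Byte 2: 0xAA = 10101010 (10xxxxxx ✓), payload 101010.
Concatenate: 10111101010 = 0x5EA (11 bits → U+05EA).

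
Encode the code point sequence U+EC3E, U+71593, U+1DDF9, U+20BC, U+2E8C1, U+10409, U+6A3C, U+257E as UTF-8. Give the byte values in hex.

EE B0 BE F1 B1 96 93 F0 9D B7 B9 E2 82 BC F0 AE A3 81 F0 90 90 89 E6 A8 BC E2 95 BE

U+EC3E: 3-byte form → EE B0 BE.
U+71593: 4-byte form → F1 B1 96 93.
U+1DDF9: 4-byte form → F0 9D B7 B9.
U+20BC: 3-byte form → E2 82 BC.
U+2E8C1: 4-byte form → F0 AE A3 81.
U+10409: 4-byte form → F0 90 90 89.
U+6A3C: 3-byte form → E6 A8 BC.
U+257E: 3-byte form → E2 95 BE.
Concatenated (28 bytes): EE B0 BE F1 B1 96 93 F0 9D B7 B9 E2 82 BC F0 AE A3 81 F0 90 90 89 E6 A8 BC E2 95 BE.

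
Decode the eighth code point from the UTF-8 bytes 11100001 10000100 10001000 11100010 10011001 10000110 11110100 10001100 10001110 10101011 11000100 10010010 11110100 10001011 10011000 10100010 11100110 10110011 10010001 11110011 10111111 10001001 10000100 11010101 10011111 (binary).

U+055F

Offset 0: leading byte 0xE1 = 11100001 → 3-byte char #1 = E1 84 88.
Offset 3: leading byte 0xE2 = 11100010 → 3-byte char #2 = E2 99 86.
Offset 6: leading byte 0xF4 = 11110100 → 4-byte char #3 = F4 8C 8E AB.
Offset 10: leading byte 0xC4 = 11000100 → 2-byte char #4 = C4 92.
Offset 12: leading byte 0xF4 = 11110100 → 4-byte char #5 = F4 8B 98 A2.
Offset 16: leading byte 0xE6 = 11100110 → 3-byte char #6 = E6 B3 91.
Offset 19: leading byte 0xF3 = 11110011 → 4-byte char #7 = F3 BF 89 84.
Offset 23: leading byte 0xD5 = 11010101 → 2-byte char #8 = D5 9F.
Leading byte 0xD5 = 11010101 matches 110xxxxx → 2-byte sequence.
Byte 1: 0xD5 = 11010101, payload 10101 (5 bits).
Byte 2: 0x9F = 10011111 (10xxxxxx ✓), payload 011111.
Concatenate: 10101011111 = 0x55F (11 bits → U+055F).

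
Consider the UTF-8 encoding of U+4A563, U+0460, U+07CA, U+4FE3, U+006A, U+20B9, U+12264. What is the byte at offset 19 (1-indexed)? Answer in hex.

1-indexed offset 19 is 0-indexed offset 18.
U+4A563 → 4-byte form F1 8A 95 A3 at offsets 0–3.
U+0460 → 2-byte form D1 A0 at offsets 4–5.
U+07CA → 2-byte form DF 8A at offsets 6–7.
U+4FE3 → 3-byte form E4 BF A3 at offsets 8–10.
U+006A → 1-byte form 6A at offsets 11–11.
U+20B9 → 3-byte form E2 82 B9 at offsets 12–14.
U+12264 → 4-byte form F0 92 89 A4 at offsets 15–18.
Offset 18 falls in char 7's range; it's byte 4 of F0 92 89 A4 = 0xA4.

0xA4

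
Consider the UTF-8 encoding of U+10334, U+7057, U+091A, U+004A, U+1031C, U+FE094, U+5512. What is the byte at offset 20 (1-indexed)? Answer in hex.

1-indexed offset 20 is 0-indexed offset 19.
U+10334 → 4-byte form F0 90 8C B4 at offsets 0–3.
U+7057 → 3-byte form E7 81 97 at offsets 4–6.
U+091A → 3-byte form E0 A4 9A at offsets 7–9.
U+004A → 1-byte form 4A at offsets 10–10.
U+1031C → 4-byte form F0 90 8C 9C at offsets 11–14.
U+FE094 → 4-byte form F3 BE 82 94 at offsets 15–18.
U+5512 → 3-byte form E5 94 92 at offsets 19–21.
Offset 19 falls in char 7's range; it's byte 1 of E5 94 92 = 0xE5.

0xE5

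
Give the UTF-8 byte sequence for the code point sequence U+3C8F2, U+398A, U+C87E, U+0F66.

F0 BC A3 B2 E3 A6 8A EC A1 BE E0 BD A6

U+3C8F2: 4-byte form → F0 BC A3 B2.
U+398A: 3-byte form → E3 A6 8A.
U+C87E: 3-byte form → EC A1 BE.
U+0F66: 3-byte form → E0 BD A6.
Concatenated (13 bytes): F0 BC A3 B2 E3 A6 8A EC A1 BE E0 BD A6.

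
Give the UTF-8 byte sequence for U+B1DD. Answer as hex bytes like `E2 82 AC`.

EB 87 9D

U+B1DD = 0xB1DD = 45533 decimal. In range U+0800–U+FFFF → 3-byte form: 1110xxxx 10xxxxxx 10xxxxxx.
Binary (16 bits): 1011000111011101.
Split 4+6+6: 1011 | 000111 | 011101.
Byte 1: 11101011 = 0xEB.
Byte 2: 10000111 = 0x87.
Byte 3: 10011101 = 0x9D.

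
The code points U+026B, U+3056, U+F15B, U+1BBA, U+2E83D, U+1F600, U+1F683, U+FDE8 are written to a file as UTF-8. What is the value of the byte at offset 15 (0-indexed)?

U+026B → 2-byte form C9 AB at offsets 0–1.
U+3056 → 3-byte form E3 81 96 at offsets 2–4.
U+F15B → 3-byte form EF 85 9B at offsets 5–7.
U+1BBA → 3-byte form E1 AE BA at offsets 8–10.
U+2E83D → 4-byte form F0 AE A0 BD at offsets 11–14.
U+1F600 → 4-byte form F0 9F 98 80 at offsets 15–18.
Offset 15 falls in char 6's range; it's byte 1 of F0 9F 98 80 = 0xF0.

0xF0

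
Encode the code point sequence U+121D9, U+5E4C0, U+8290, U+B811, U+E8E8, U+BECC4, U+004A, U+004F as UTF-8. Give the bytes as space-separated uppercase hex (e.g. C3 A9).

F0 92 87 99 F1 9E 93 80 E8 8A 90 EB A0 91 EE A3 A8 F2 BE B3 84 4A 4F

U+121D9: 4-byte form → F0 92 87 99.
U+5E4C0: 4-byte form → F1 9E 93 80.
U+8290: 3-byte form → E8 8A 90.
U+B811: 3-byte form → EB A0 91.
U+E8E8: 3-byte form → EE A3 A8.
U+BECC4: 4-byte form → F2 BE B3 84.
U+004A: 1-byte form → 4A.
U+004F: 1-byte form → 4F.
Concatenated (23 bytes): F0 92 87 99 F1 9E 93 80 E8 8A 90 EB A0 91 EE A3 A8 F2 BE B3 84 4A 4F.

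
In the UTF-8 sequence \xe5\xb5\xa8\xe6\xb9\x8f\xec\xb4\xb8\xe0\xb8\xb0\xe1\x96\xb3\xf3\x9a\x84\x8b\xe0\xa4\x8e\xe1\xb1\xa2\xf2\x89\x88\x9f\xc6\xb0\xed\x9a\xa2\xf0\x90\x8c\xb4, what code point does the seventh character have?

Offset 0: leading byte 0xE5 = 11100101 → 3-byte char #1 = E5 B5 A8.
Offset 3: leading byte 0xE6 = 11100110 → 3-byte char #2 = E6 B9 8F.
Offset 6: leading byte 0xEC = 11101100 → 3-byte char #3 = EC B4 B8.
Offset 9: leading byte 0xE0 = 11100000 → 3-byte char #4 = E0 B8 B0.
Offset 12: leading byte 0xE1 = 11100001 → 3-byte char #5 = E1 96 B3.
Offset 15: leading byte 0xF3 = 11110011 → 4-byte char #6 = F3 9A 84 8B.
Offset 19: leading byte 0xE0 = 11100000 → 3-byte char #7 = E0 A4 8E.
Leading byte 0xE0 = 11100000 matches 1110xxxx → 3-byte sequence.
Byte 1: 0xE0 = 11100000, payload 0000 (4 bits).
Byte 2: 0xA4 = 10100100 (10xxxxxx ✓), payload 100100.
Byte 3: 0x8E = 10001110 (10xxxxxx ✓), payload 001110.
Concatenate: 0000100100001110 = 0x90E (16 bits → U+090E).

U+090E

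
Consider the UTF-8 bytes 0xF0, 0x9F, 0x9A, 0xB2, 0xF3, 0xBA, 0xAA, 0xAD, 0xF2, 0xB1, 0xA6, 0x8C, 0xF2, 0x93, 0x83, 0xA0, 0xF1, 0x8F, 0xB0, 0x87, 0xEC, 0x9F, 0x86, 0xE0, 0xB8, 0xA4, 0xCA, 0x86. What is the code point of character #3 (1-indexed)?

Offset 0: leading byte 0xF0 = 11110000 → 4-byte char #1 = F0 9F 9A B2.
Offset 4: leading byte 0xF3 = 11110011 → 4-byte char #2 = F3 BA AA AD.
Offset 8: leading byte 0xF2 = 11110010 → 4-byte char #3 = F2 B1 A6 8C.
Leading byte 0xF2 = 11110010 matches 11110xxx → 4-byte sequence.
Byte 1: 0xF2 = 11110010, payload 010 (3 bits).
Byte 2: 0xB1 = 10110001 (10xxxxxx ✓), payload 110001.
Byte 3: 0xA6 = 10100110 (10xxxxxx ✓), payload 100110.
Byte 4: 0x8C = 10001100 (10xxxxxx ✓), payload 001100.
Concatenate: 010110001100110001100 = 0xB198C (21 bits → U+B198C).

U+B198C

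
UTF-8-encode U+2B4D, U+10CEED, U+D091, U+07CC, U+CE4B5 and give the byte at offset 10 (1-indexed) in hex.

1-indexed offset 10 is 0-indexed offset 9.
U+2B4D → 3-byte form E2 AD 8D at offsets 0–2.
U+10CEED → 4-byte form F4 8C BB AD at offsets 3–6.
U+D091 → 3-byte form ED 82 91 at offsets 7–9.
Offset 9 falls in char 3's range; it's byte 3 of ED 82 91 = 0x91.

0x91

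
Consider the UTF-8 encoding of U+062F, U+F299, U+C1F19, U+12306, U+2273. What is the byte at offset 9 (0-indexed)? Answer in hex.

U+062F → 2-byte form D8 AF at offsets 0–1.
U+F299 → 3-byte form EF 8A 99 at offsets 2–4.
U+C1F19 → 4-byte form F3 81 BC 99 at offsets 5–8.
U+12306 → 4-byte form F0 92 8C 86 at offsets 9–12.
Offset 9 falls in char 4's range; it's byte 1 of F0 92 8C 86 = 0xF0.

0xF0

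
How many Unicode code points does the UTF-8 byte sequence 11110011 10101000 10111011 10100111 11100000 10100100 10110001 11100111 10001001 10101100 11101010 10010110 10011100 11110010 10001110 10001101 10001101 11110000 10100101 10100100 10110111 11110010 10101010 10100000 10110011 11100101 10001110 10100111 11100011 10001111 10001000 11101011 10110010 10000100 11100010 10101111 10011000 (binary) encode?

11

Byte at offset 0: 0xF3 = 11110011 → 4-byte char (#1). Advance 4.
Byte at offset 4: 0xE0 = 11100000 → 3-byte char (#2). Advance 3.
Byte at offset 7: 0xE7 = 11100111 → 3-byte char (#3). Advance 3.
Byte at offset 10: 0xEA = 11101010 → 3-byte char (#4). Advance 3.
Byte at offset 13: 0xF2 = 11110010 → 4-byte char (#5). Advance 4.
Byte at offset 17: 0xF0 = 11110000 → 4-byte char (#6). Advance 4.
Byte at offset 21: 0xF2 = 11110010 → 4-byte char (#7). Advance 4.
Byte at offset 25: 0xE5 = 11100101 → 3-byte char (#8). Advance 3.
Byte at offset 28: 0xE3 = 11100011 → 3-byte char (#9). Advance 3.
Byte at offset 31: 0xEB = 11101011 → 3-byte char (#10). Advance 3.
Byte at offset 34: 0xE2 = 11100010 → 3-byte char (#11). Advance 3.
Reached end at offset 37 after 11 code points.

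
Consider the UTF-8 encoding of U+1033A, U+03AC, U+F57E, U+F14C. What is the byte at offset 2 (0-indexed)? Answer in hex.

U+1033A → 4-byte form F0 90 8C BA at offsets 0–3.
Offset 2 falls in char 1's range; it's byte 3 of F0 90 8C BA = 0x8C.

0x8C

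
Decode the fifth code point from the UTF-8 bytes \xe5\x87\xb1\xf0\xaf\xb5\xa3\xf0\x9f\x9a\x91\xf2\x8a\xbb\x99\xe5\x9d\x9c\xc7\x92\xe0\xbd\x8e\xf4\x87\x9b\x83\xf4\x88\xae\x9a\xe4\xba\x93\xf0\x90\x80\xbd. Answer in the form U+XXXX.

U+575C

Offset 0: leading byte 0xE5 = 11100101 → 3-byte char #1 = E5 87 B1.
Offset 3: leading byte 0xF0 = 11110000 → 4-byte char #2 = F0 AF B5 A3.
Offset 7: leading byte 0xF0 = 11110000 → 4-byte char #3 = F0 9F 9A 91.
Offset 11: leading byte 0xF2 = 11110010 → 4-byte char #4 = F2 8A BB 99.
Offset 15: leading byte 0xE5 = 11100101 → 3-byte char #5 = E5 9D 9C.
Leading byte 0xE5 = 11100101 matches 1110xxxx → 3-byte sequence.
Byte 1: 0xE5 = 11100101, payload 0101 (4 bits).
Byte 2: 0x9D = 10011101 (10xxxxxx ✓), payload 011101.
Byte 3: 0x9C = 10011100 (10xxxxxx ✓), payload 011100.
Concatenate: 0101011101011100 = 0x575C (16 bits → U+575C).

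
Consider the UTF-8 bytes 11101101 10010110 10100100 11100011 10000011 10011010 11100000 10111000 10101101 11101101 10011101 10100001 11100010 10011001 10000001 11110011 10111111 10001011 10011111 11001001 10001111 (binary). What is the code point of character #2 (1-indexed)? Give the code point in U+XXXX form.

U+30DA

Offset 0: leading byte 0xED = 11101101 → 3-byte char #1 = ED 96 A4.
Offset 3: leading byte 0xE3 = 11100011 → 3-byte char #2 = E3 83 9A.
Leading byte 0xE3 = 11100011 matches 1110xxxx → 3-byte sequence.
Byte 1: 0xE3 = 11100011, payload 0011 (4 bits).
Byte 2: 0x83 = 10000011 (10xxxxxx ✓), payload 000011.
Byte 3: 0x9A = 10011010 (10xxxxxx ✓), payload 011010.
Concatenate: 0011000011011010 = 0x30DA (16 bits → U+30DA).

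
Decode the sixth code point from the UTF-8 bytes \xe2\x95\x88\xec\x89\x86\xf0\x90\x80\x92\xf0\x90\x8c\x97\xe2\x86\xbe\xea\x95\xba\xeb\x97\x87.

U+A57A

Offset 0: leading byte 0xE2 = 11100010 → 3-byte char #1 = E2 95 88.
Offset 3: leading byte 0xEC = 11101100 → 3-byte char #2 = EC 89 86.
Offset 6: leading byte 0xF0 = 11110000 → 4-byte char #3 = F0 90 80 92.
Offset 10: leading byte 0xF0 = 11110000 → 4-byte char #4 = F0 90 8C 97.
Offset 14: leading byte 0xE2 = 11100010 → 3-byte char #5 = E2 86 BE.
Offset 17: leading byte 0xEA = 11101010 → 3-byte char #6 = EA 95 BA.
Leading byte 0xEA = 11101010 matches 1110xxxx → 3-byte sequence.
Byte 1: 0xEA = 11101010, payload 1010 (4 bits).
Byte 2: 0x95 = 10010101 (10xxxxxx ✓), payload 010101.
Byte 3: 0xBA = 10111010 (10xxxxxx ✓), payload 111010.
Concatenate: 1010010101111010 = 0xA57A (16 bits → U+A57A).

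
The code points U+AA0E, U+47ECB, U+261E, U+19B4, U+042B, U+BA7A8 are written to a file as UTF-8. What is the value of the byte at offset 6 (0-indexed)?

U+AA0E → 3-byte form EA A8 8E at offsets 0–2.
U+47ECB → 4-byte form F1 87 BB 8B at offsets 3–6.
Offset 6 falls in char 2's range; it's byte 4 of F1 87 BB 8B = 0x8B.

0x8B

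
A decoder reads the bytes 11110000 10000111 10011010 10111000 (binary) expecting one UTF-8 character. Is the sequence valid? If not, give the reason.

invalid (overlong encoding)

Leading byte 0xF0 = 11110000 → 4-byte form.
Continuation bytes all match 10xxxxxx. Payload decodes to 0x76B8.
But 0x76B8 < 0x10000, the minimum for a 4-byte sequence — this is an overlong encoding.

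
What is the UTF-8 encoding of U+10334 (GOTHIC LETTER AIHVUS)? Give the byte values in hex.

F0 90 8C B4

U+10334 = 0x10334 = 66356 decimal. In range U+10000–U+10FFFF → 4-byte form: 11110xxx 10xxxxxx 10xxxxxx 10xxxxxx.
Binary (21 bits): 000010000001100110100.
Split 3+6+6+6: 000 | 010000 | 001100 | 110100.
Byte 1: 11110000 = 0xF0.
Byte 2: 10010000 = 0x90.
Byte 3: 10001100 = 0x8C.
Byte 4: 10110100 = 0xB4.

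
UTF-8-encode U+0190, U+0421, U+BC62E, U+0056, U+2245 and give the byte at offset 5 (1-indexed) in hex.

0xF2

1-indexed offset 5 is 0-indexed offset 4.
U+0190 → 2-byte form C6 90 at offsets 0–1.
U+0421 → 2-byte form D0 A1 at offsets 2–3.
U+BC62E → 4-byte form F2 BC 98 AE at offsets 4–7.
Offset 4 falls in char 3's range; it's byte 1 of F2 BC 98 AE = 0xF2.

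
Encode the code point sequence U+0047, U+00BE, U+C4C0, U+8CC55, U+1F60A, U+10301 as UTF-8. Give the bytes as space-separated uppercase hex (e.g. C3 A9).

47 C2 BE EC 93 80 F2 8C B1 95 F0 9F 98 8A F0 90 8C 81

U+0047: 1-byte form → 47.
U+00BE: 2-byte form → C2 BE.
U+C4C0: 3-byte form → EC 93 80.
U+8CC55: 4-byte form → F2 8C B1 95.
U+1F60A: 4-byte form → F0 9F 98 8A.
U+10301: 4-byte form → F0 90 8C 81.
Concatenated (18 bytes): 47 C2 BE EC 93 80 F2 8C B1 95 F0 9F 98 8A F0 90 8C 81.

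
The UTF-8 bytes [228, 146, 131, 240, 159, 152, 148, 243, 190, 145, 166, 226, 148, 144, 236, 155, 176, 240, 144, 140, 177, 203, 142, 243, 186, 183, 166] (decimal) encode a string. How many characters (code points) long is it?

Byte at offset 0: 0xE4 = 11100100 → 3-byte char (#1). Advance 3.
Byte at offset 3: 0xF0 = 11110000 → 4-byte char (#2). Advance 4.
Byte at offset 7: 0xF3 = 11110011 → 4-byte char (#3). Advance 4.
Byte at offset 11: 0xE2 = 11100010 → 3-byte char (#4). Advance 3.
Byte at offset 14: 0xEC = 11101100 → 3-byte char (#5). Advance 3.
Byte at offset 17: 0xF0 = 11110000 → 4-byte char (#6). Advance 4.
Byte at offset 21: 0xCB = 11001011 → 2-byte char (#7). Advance 2.
Byte at offset 23: 0xF3 = 11110011 → 4-byte char (#8). Advance 4.
Reached end at offset 27 after 8 code points.

8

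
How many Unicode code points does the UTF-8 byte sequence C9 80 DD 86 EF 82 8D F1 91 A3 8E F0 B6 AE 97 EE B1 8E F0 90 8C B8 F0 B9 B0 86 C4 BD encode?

9

Byte at offset 0: 0xC9 = 11001001 → 2-byte char (#1). Advance 2.
Byte at offset 2: 0xDD = 11011101 → 2-byte char (#2). Advance 2.
Byte at offset 4: 0xEF = 11101111 → 3-byte char (#3). Advance 3.
Byte at offset 7: 0xF1 = 11110001 → 4-byte char (#4). Advance 4.
Byte at offset 11: 0xF0 = 11110000 → 4-byte char (#5). Advance 4.
Byte at offset 15: 0xEE = 11101110 → 3-byte char (#6). Advance 3.
Byte at offset 18: 0xF0 = 11110000 → 4-byte char (#7). Advance 4.
Byte at offset 22: 0xF0 = 11110000 → 4-byte char (#8). Advance 4.
Byte at offset 26: 0xC4 = 11000100 → 2-byte char (#9). Advance 2.
Reached end at offset 28 after 9 code points.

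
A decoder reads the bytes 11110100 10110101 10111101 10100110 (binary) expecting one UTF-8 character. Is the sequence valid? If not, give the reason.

Leading byte 0xF4 = 11110100 → 4-byte form.
Payload = 0x135F66, which exceeds U+10FFFF, the maximum Unicode code point. (Leading bytes F5–FF, or F4 followed by ≥ 0x90, are invalid.)

invalid (encodes a value above U+10FFFF)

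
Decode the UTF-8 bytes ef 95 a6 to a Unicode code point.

U+F566

Leading byte 0xEF = 11101111 matches 1110xxxx → 3-byte sequence.
Byte 1: 0xEF = 11101111, payload 1111 (4 bits).
Byte 2: 0x95 = 10010101 (10xxxxxx ✓), payload 010101.
Byte 3: 0xA6 = 10100110 (10xxxxxx ✓), payload 100110.
Concatenate: 1111010101100110 = 0xF566 (16 bits → U+F566).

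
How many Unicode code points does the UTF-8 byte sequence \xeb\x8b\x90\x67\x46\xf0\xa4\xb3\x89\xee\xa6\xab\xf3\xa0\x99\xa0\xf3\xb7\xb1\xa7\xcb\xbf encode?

8

Byte at offset 0: 0xEB = 11101011 → 3-byte char (#1). Advance 3.
Byte at offset 3: 0x67 = 01100111 → 1-byte char (#2). Advance 1.
Byte at offset 4: 0x46 = 01000110 → 1-byte char (#3). Advance 1.
Byte at offset 5: 0xF0 = 11110000 → 4-byte char (#4). Advance 4.
Byte at offset 9: 0xEE = 11101110 → 3-byte char (#5). Advance 3.
Byte at offset 12: 0xF3 = 11110011 → 4-byte char (#6). Advance 4.
Byte at offset 16: 0xF3 = 11110011 → 4-byte char (#7). Advance 4.
Byte at offset 20: 0xCB = 11001011 → 2-byte char (#8). Advance 2.
Reached end at offset 22 after 8 code points.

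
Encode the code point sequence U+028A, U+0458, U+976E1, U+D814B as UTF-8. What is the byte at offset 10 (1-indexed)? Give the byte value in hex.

1-indexed offset 10 is 0-indexed offset 9.
U+028A → 2-byte form CA 8A at offsets 0–1.
U+0458 → 2-byte form D1 98 at offsets 2–3.
U+976E1 → 4-byte form F2 97 9B A1 at offsets 4–7.
U+D814B → 4-byte form F3 98 85 8B at offsets 8–11.
Offset 9 falls in char 4's range; it's byte 2 of F3 98 85 8B = 0x98.

0x98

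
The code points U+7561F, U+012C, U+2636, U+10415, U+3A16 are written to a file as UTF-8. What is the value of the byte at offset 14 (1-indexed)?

1-indexed offset 14 is 0-indexed offset 13.
U+7561F → 4-byte form F1 B5 98 9F at offsets 0–3.
U+012C → 2-byte form C4 AC at offsets 4–5.
U+2636 → 3-byte form E2 98 B6 at offsets 6–8.
U+10415 → 4-byte form F0 90 90 95 at offsets 9–12.
U+3A16 → 3-byte form E3 A8 96 at offsets 13–15.
Offset 13 falls in char 5's range; it's byte 1 of E3 A8 96 = 0xE3.

0xE3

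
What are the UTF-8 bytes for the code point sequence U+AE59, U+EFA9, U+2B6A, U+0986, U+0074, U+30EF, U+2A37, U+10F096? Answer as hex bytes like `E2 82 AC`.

EA B9 99 EE BE A9 E2 AD AA E0 A6 86 74 E3 83 AF E2 A8 B7 F4 8F 82 96

U+AE59: 3-byte form → EA B9 99.
U+EFA9: 3-byte form → EE BE A9.
U+2B6A: 3-byte form → E2 AD AA.
U+0986: 3-byte form → E0 A6 86.
U+0074: 1-byte form → 74.
U+30EF: 3-byte form → E3 83 AF.
U+2A37: 3-byte form → E2 A8 B7.
U+10F096: 4-byte form → F4 8F 82 96.
Concatenated (23 bytes): EA B9 99 EE BE A9 E2 AD AA E0 A6 86 74 E3 83 AF E2 A8 B7 F4 8F 82 96.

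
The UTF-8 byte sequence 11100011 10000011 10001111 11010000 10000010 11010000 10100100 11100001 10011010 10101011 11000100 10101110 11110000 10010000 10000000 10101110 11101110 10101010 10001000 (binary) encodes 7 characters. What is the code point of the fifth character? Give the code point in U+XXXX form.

U+012E

Offset 0: leading byte 0xE3 = 11100011 → 3-byte char #1 = E3 83 8F.
Offset 3: leading byte 0xD0 = 11010000 → 2-byte char #2 = D0 82.
Offset 5: leading byte 0xD0 = 11010000 → 2-byte char #3 = D0 A4.
Offset 7: leading byte 0xE1 = 11100001 → 3-byte char #4 = E1 9A AB.
Offset 10: leading byte 0xC4 = 11000100 → 2-byte char #5 = C4 AE.
Leading byte 0xC4 = 11000100 matches 110xxxxx → 2-byte sequence.
Byte 1: 0xC4 = 11000100, payload 00100 (5 bits).
Byte 2: 0xAE = 10101110 (10xxxxxx ✓), payload 101110.
Concatenate: 00100101110 = 0x12E (11 bits → U+012E).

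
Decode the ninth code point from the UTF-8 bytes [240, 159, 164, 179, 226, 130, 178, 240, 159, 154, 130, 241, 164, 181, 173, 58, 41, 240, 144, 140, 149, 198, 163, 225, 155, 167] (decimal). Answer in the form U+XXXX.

Offset 0: leading byte 0xF0 = 11110000 → 4-byte char #1 = F0 9F A4 B3.
Offset 4: leading byte 0xE2 = 11100010 → 3-byte char #2 = E2 82 B2.
Offset 7: leading byte 0xF0 = 11110000 → 4-byte char #3 = F0 9F 9A 82.
Offset 11: leading byte 0xF1 = 11110001 → 4-byte char #4 = F1 A4 B5 AD.
Offset 15: leading byte 0x3A = 00111010 → 1-byte char #5 = 3A.
Offset 16: leading byte 0x29 = 00101001 → 1-byte char #6 = 29.
Offset 17: leading byte 0xF0 = 11110000 → 4-byte char #7 = F0 90 8C 95.
Offset 21: leading byte 0xC6 = 11000110 → 2-byte char #8 = C6 A3.
Offset 23: leading byte 0xE1 = 11100001 → 3-byte char #9 = E1 9B A7.
Leading byte 0xE1 = 11100001 matches 1110xxxx → 3-byte sequence.
Byte 1: 0xE1 = 11100001, payload 0001 (4 bits).
Byte 2: 0x9B = 10011011 (10xxxxxx ✓), payload 011011.
Byte 3: 0xA7 = 10100111 (10xxxxxx ✓), payload 100111.
Concatenate: 0001011011100111 = 0x16E7 (16 bits → U+16E7).

U+16E7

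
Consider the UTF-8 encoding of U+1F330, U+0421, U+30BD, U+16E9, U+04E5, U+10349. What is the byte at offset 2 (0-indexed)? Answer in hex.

U+1F330 → 4-byte form F0 9F 8C B0 at offsets 0–3.
Offset 2 falls in char 1's range; it's byte 3 of F0 9F 8C B0 = 0x8C.

0x8C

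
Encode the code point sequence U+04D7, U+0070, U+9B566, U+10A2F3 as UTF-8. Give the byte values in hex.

D3 97 70 F2 9B 95 A6 F4 8A 8B B3

U+04D7: 2-byte form → D3 97.
U+0070: 1-byte form → 70.
U+9B566: 4-byte form → F2 9B 95 A6.
U+10A2F3: 4-byte form → F4 8A 8B B3.
Concatenated (11 bytes): D3 97 70 F2 9B 95 A6 F4 8A 8B B3.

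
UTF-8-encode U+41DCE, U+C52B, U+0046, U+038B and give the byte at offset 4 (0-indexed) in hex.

U+41DCE → 4-byte form F1 81 B7 8E at offsets 0–3.
U+C52B → 3-byte form EC 94 AB at offsets 4–6.
Offset 4 falls in char 2's range; it's byte 1 of EC 94 AB = 0xEC.

0xEC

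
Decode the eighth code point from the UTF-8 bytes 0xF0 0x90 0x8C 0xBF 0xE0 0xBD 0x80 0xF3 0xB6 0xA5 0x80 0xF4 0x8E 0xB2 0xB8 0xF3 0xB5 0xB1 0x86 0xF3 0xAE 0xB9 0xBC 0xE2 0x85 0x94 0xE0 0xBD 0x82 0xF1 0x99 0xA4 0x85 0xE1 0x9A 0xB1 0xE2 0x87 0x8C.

U+0F42

Offset 0: leading byte 0xF0 = 11110000 → 4-byte char #1 = F0 90 8C BF.
Offset 4: leading byte 0xE0 = 11100000 → 3-byte char #2 = E0 BD 80.
Offset 7: leading byte 0xF3 = 11110011 → 4-byte char #3 = F3 B6 A5 80.
Offset 11: leading byte 0xF4 = 11110100 → 4-byte char #4 = F4 8E B2 B8.
Offset 15: leading byte 0xF3 = 11110011 → 4-byte char #5 = F3 B5 B1 86.
Offset 19: leading byte 0xF3 = 11110011 → 4-byte char #6 = F3 AE B9 BC.
Offset 23: leading byte 0xE2 = 11100010 → 3-byte char #7 = E2 85 94.
Offset 26: leading byte 0xE0 = 11100000 → 3-byte char #8 = E0 BD 82.
Leading byte 0xE0 = 11100000 matches 1110xxxx → 3-byte sequence.
Byte 1: 0xE0 = 11100000, payload 0000 (4 bits).
Byte 2: 0xBD = 10111101 (10xxxxxx ✓), payload 111101.
Byte 3: 0x82 = 10000010 (10xxxxxx ✓), payload 000010.
Concatenate: 0000111101000010 = 0xF42 (16 bits → U+0F42).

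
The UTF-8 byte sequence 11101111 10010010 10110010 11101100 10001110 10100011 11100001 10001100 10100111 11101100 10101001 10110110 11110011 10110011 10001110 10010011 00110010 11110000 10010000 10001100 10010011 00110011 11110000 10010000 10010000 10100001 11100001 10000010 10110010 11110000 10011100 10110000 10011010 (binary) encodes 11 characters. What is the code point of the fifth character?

Offset 0: leading byte 0xEF = 11101111 → 3-byte char #1 = EF 92 B2.
Offset 3: leading byte 0xEC = 11101100 → 3-byte char #2 = EC 8E A3.
Offset 6: leading byte 0xE1 = 11100001 → 3-byte char #3 = E1 8C A7.
Offset 9: leading byte 0xEC = 11101100 → 3-byte char #4 = EC A9 B6.
Offset 12: leading byte 0xF3 = 11110011 → 4-byte char #5 = F3 B3 8E 93.
Leading byte 0xF3 = 11110011 matches 11110xxx → 4-byte sequence.
Byte 1: 0xF3 = 11110011, payload 011 (3 bits).
Byte 2: 0xB3 = 10110011 (10xxxxxx ✓), payload 110011.
Byte 3: 0x8E = 10001110 (10xxxxxx ✓), payload 001110.
Byte 4: 0x93 = 10010011 (10xxxxxx ✓), payload 010011.
Concatenate: 011110011001110010011 = 0xF3393 (21 bits → U+F3393).

U+F3393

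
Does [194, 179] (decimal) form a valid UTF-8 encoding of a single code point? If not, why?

Leading byte 0xC2 = 11000010 → 2-byte form.
Continuation bytes 0xB3=10110011 all match 10xxxxxx.
Decoded value 0xB3 is ≥ 0x80 (shortest form) and not a surrogate.

valid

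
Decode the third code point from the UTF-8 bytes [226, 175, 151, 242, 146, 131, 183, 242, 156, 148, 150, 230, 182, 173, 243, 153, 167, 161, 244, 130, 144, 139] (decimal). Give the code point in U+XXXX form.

Offset 0: leading byte 0xE2 = 11100010 → 3-byte char #1 = E2 AF 97.
Offset 3: leading byte 0xF2 = 11110010 → 4-byte char #2 = F2 92 83 B7.
Offset 7: leading byte 0xF2 = 11110010 → 4-byte char #3 = F2 9C 94 96.
Leading byte 0xF2 = 11110010 matches 11110xxx → 4-byte sequence.
Byte 1: 0xF2 = 11110010, payload 010 (3 bits).
Byte 2: 0x9C = 10011100 (10xxxxxx ✓), payload 011100.
Byte 3: 0x94 = 10010100 (10xxxxxx ✓), payload 010100.
Byte 4: 0x96 = 10010110 (10xxxxxx ✓), payload 010110.
Concatenate: 010011100010100010110 = 0x9C516 (21 bits → U+9C516).

U+9C516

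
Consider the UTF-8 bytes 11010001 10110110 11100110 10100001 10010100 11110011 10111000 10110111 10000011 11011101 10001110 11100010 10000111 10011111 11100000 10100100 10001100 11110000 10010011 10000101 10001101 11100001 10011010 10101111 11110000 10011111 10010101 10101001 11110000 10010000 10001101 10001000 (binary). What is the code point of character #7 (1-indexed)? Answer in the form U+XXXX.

U+1314D

Offset 0: leading byte 0xD1 = 11010001 → 2-byte char #1 = D1 B6.
Offset 2: leading byte 0xE6 = 11100110 → 3-byte char #2 = E6 A1 94.
Offset 5: leading byte 0xF3 = 11110011 → 4-byte char #3 = F3 B8 B7 83.
Offset 9: leading byte 0xDD = 11011101 → 2-byte char #4 = DD 8E.
Offset 11: leading byte 0xE2 = 11100010 → 3-byte char #5 = E2 87 9F.
Offset 14: leading byte 0xE0 = 11100000 → 3-byte char #6 = E0 A4 8C.
Offset 17: leading byte 0xF0 = 11110000 → 4-byte char #7 = F0 93 85 8D.
Leading byte 0xF0 = 11110000 matches 11110xxx → 4-byte sequence.
Byte 1: 0xF0 = 11110000, payload 000 (3 bits).
Byte 2: 0x93 = 10010011 (10xxxxxx ✓), payload 010011.
Byte 3: 0x85 = 10000101 (10xxxxxx ✓), payload 000101.
Byte 4: 0x8D = 10001101 (10xxxxxx ✓), payload 001101.
Concatenate: 000010011000101001101 = 0x1314D (21 bits → U+1314D).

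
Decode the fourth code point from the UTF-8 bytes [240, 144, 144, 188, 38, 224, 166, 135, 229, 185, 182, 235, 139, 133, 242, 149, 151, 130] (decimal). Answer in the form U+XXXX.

Offset 0: leading byte 0xF0 = 11110000 → 4-byte char #1 = F0 90 90 BC.
Offset 4: leading byte 0x26 = 00100110 → 1-byte char #2 = 26.
Offset 5: leading byte 0xE0 = 11100000 → 3-byte char #3 = E0 A6 87.
Offset 8: leading byte 0xE5 = 11100101 → 3-byte char #4 = E5 B9 B6.
Leading byte 0xE5 = 11100101 matches 1110xxxx → 3-byte sequence.
Byte 1: 0xE5 = 11100101, payload 0101 (4 bits).
Byte 2: 0xB9 = 10111001 (10xxxxxx ✓), payload 111001.
Byte 3: 0xB6 = 10110110 (10xxxxxx ✓), payload 110110.
Concatenate: 0101111001110110 = 0x5E76 (16 bits → U+5E76).

U+5E76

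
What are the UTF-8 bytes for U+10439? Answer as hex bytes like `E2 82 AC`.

U+10439 = 0x10439 = 66617 decimal. In range U+10000–U+10FFFF → 4-byte form: 11110xxx 10xxxxxx 10xxxxxx 10xxxxxx.
Binary (21 bits): 000010000010000111001.
Split 3+6+6+6: 000 | 010000 | 010000 | 111001.
Byte 1: 11110000 = 0xF0.
Byte 2: 10010000 = 0x90.
Byte 3: 10010000 = 0x90.
Byte 4: 10111001 = 0xB9.

F0 90 90 B9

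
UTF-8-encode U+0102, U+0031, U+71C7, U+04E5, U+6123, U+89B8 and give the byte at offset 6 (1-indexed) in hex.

1-indexed offset 6 is 0-indexed offset 5.
U+0102 → 2-byte form C4 82 at offsets 0–1.
U+0031 → 1-byte form 31 at offsets 2–2.
U+71C7 → 3-byte form E7 87 87 at offsets 3–5.
Offset 5 falls in char 3's range; it's byte 3 of E7 87 87 = 0x87.

0x87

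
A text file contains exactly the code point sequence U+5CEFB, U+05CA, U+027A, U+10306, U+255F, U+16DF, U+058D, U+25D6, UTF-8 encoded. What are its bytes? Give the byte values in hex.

F1 9C BB BB D7 8A C9 BA F0 90 8C 86 E2 95 9F E1 9B 9F D6 8D E2 97 96

U+5CEFB: 4-byte form → F1 9C BB BB.
U+05CA: 2-byte form → D7 8A.
U+027A: 2-byte form → C9 BA.
U+10306: 4-byte form → F0 90 8C 86.
U+255F: 3-byte form → E2 95 9F.
U+16DF: 3-byte form → E1 9B 9F.
U+058D: 2-byte form → D6 8D.
U+25D6: 3-byte form → E2 97 96.
Concatenated (23 bytes): F1 9C BB BB D7 8A C9 BA F0 90 8C 86 E2 95 9F E1 9B 9F D6 8D E2 97 96.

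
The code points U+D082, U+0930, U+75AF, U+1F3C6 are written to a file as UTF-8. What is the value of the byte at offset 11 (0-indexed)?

0x8F

U+D082 → 3-byte form ED 82 82 at offsets 0–2.
U+0930 → 3-byte form E0 A4 B0 at offsets 3–5.
U+75AF → 3-byte form E7 96 AF at offsets 6–8.
U+1F3C6 → 4-byte form F0 9F 8F 86 at offsets 9–12.
Offset 11 falls in char 4's range; it's byte 3 of F0 9F 8F 86 = 0x8F.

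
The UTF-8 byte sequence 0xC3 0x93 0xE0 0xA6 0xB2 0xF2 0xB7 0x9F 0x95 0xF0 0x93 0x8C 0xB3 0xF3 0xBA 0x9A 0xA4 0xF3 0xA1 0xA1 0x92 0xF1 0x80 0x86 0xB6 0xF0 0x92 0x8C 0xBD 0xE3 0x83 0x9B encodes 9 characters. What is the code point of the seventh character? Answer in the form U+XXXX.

U+401B6

Offset 0: leading byte 0xC3 = 11000011 → 2-byte char #1 = C3 93.
Offset 2: leading byte 0xE0 = 11100000 → 3-byte char #2 = E0 A6 B2.
Offset 5: leading byte 0xF2 = 11110010 → 4-byte char #3 = F2 B7 9F 95.
Offset 9: leading byte 0xF0 = 11110000 → 4-byte char #4 = F0 93 8C B3.
Offset 13: leading byte 0xF3 = 11110011 → 4-byte char #5 = F3 BA 9A A4.
Offset 17: leading byte 0xF3 = 11110011 → 4-byte char #6 = F3 A1 A1 92.
Offset 21: leading byte 0xF1 = 11110001 → 4-byte char #7 = F1 80 86 B6.
Leading byte 0xF1 = 11110001 matches 11110xxx → 4-byte sequence.
Byte 1: 0xF1 = 11110001, payload 001 (3 bits).
Byte 2: 0x80 = 10000000 (10xxxxxx ✓), payload 000000.
Byte 3: 0x86 = 10000110 (10xxxxxx ✓), payload 000110.
Byte 4: 0xB6 = 10110110 (10xxxxxx ✓), payload 110110.
Concatenate: 001000000000110110110 = 0x401B6 (21 bits → U+401B6).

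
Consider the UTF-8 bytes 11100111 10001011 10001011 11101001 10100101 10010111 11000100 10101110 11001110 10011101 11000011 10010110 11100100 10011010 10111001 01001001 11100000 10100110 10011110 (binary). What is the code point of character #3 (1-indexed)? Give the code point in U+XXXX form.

U+012E

Offset 0: leading byte 0xE7 = 11100111 → 3-byte char #1 = E7 8B 8B.
Offset 3: leading byte 0xE9 = 11101001 → 3-byte char #2 = E9 A5 97.
Offset 6: leading byte 0xC4 = 11000100 → 2-byte char #3 = C4 AE.
Leading byte 0xC4 = 11000100 matches 110xxxxx → 2-byte sequence.
Byte 1: 0xC4 = 11000100, payload 00100 (5 bits).
Byte 2: 0xAE = 10101110 (10xxxxxx ✓), payload 101110.
Concatenate: 00100101110 = 0x12E (11 bits → U+012E).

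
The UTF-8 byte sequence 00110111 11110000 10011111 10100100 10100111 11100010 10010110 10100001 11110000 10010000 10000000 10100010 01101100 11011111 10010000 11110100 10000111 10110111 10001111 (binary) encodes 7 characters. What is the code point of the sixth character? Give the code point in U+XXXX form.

U+07D0

Offset 0: leading byte 0x37 = 00110111 → 1-byte char #1 = 37.
Offset 1: leading byte 0xF0 = 11110000 → 4-byte char #2 = F0 9F A4 A7.
Offset 5: leading byte 0xE2 = 11100010 → 3-byte char #3 = E2 96 A1.
Offset 8: leading byte 0xF0 = 11110000 → 4-byte char #4 = F0 90 80 A2.
Offset 12: leading byte 0x6C = 01101100 → 1-byte char #5 = 6C.
Offset 13: leading byte 0xDF = 11011111 → 2-byte char #6 = DF 90.
Leading byte 0xDF = 11011111 matches 110xxxxx → 2-byte sequence.
Byte 1: 0xDF = 11011111, payload 11111 (5 bits).
Byte 2: 0x90 = 10010000 (10xxxxxx ✓), payload 010000.
Concatenate: 11111010000 = 0x7D0 (11 bits → U+07D0).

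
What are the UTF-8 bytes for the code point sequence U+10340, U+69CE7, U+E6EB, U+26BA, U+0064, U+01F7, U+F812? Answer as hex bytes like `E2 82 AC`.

F0 90 8D 80 F1 A9 B3 A7 EE 9B AB E2 9A BA 64 C7 B7 EF A0 92

U+10340: 4-byte form → F0 90 8D 80.
U+69CE7: 4-byte form → F1 A9 B3 A7.
U+E6EB: 3-byte form → EE 9B AB.
U+26BA: 3-byte form → E2 9A BA.
U+0064: 1-byte form → 64.
U+01F7: 2-byte form → C7 B7.
U+F812: 3-byte form → EF A0 92.
Concatenated (20 bytes): F0 90 8D 80 F1 A9 B3 A7 EE 9B AB E2 9A BA 64 C7 B7 EF A0 92.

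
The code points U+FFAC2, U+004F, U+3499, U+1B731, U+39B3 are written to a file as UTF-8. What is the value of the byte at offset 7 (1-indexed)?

1-indexed offset 7 is 0-indexed offset 6.
U+FFAC2 → 4-byte form F3 BF AB 82 at offsets 0–3.
U+004F → 1-byte form 4F at offsets 4–4.
U+3499 → 3-byte form E3 92 99 at offsets 5–7.
Offset 6 falls in char 3's range; it's byte 2 of E3 92 99 = 0x92.

0x92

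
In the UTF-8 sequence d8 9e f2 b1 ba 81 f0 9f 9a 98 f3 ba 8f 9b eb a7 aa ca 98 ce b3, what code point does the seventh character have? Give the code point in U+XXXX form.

Offset 0: leading byte 0xD8 = 11011000 → 2-byte char #1 = D8 9E.
Offset 2: leading byte 0xF2 = 11110010 → 4-byte char #2 = F2 B1 BA 81.
Offset 6: leading byte 0xF0 = 11110000 → 4-byte char #3 = F0 9F 9A 98.
Offset 10: leading byte 0xF3 = 11110011 → 4-byte char #4 = F3 BA 8F 9B.
Offset 14: leading byte 0xEB = 11101011 → 3-byte char #5 = EB A7 AA.
Offset 17: leading byte 0xCA = 11001010 → 2-byte char #6 = CA 98.
Offset 19: leading byte 0xCE = 11001110 → 2-byte char #7 = CE B3.
Leading byte 0xCE = 11001110 matches 110xxxxx → 2-byte sequence.
Byte 1: 0xCE = 11001110, payload 01110 (5 bits).
Byte 2: 0xB3 = 10110011 (10xxxxxx ✓), payload 110011.
Concatenate: 01110110011 = 0x3B3 (11 bits → U+03B3).

U+03B3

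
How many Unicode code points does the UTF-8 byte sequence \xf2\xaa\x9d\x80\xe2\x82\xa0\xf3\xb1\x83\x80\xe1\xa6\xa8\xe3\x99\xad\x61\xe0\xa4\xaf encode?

Byte at offset 0: 0xF2 = 11110010 → 4-byte char (#1). Advance 4.
Byte at offset 4: 0xE2 = 11100010 → 3-byte char (#2). Advance 3.
Byte at offset 7: 0xF3 = 11110011 → 4-byte char (#3). Advance 4.
Byte at offset 11: 0xE1 = 11100001 → 3-byte char (#4). Advance 3.
Byte at offset 14: 0xE3 = 11100011 → 3-byte char (#5). Advance 3.
Byte at offset 17: 0x61 = 01100001 → 1-byte char (#6). Advance 1.
Byte at offset 18: 0xE0 = 11100000 → 3-byte char (#7). Advance 3.
Reached end at offset 21 after 7 code points.

7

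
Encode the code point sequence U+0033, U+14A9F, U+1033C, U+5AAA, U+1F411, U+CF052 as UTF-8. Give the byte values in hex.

33 F0 94 AA 9F F0 90 8C BC E5 AA AA F0 9F 90 91 F3 8F 81 92

U+0033: 1-byte form → 33.
U+14A9F: 4-byte form → F0 94 AA 9F.
U+1033C: 4-byte form → F0 90 8C BC.
U+5AAA: 3-byte form → E5 AA AA.
U+1F411: 4-byte form → F0 9F 90 91.
U+CF052: 4-byte form → F3 8F 81 92.
Concatenated (20 bytes): 33 F0 94 AA 9F F0 90 8C BC E5 AA AA F0 9F 90 91 F3 8F 81 92.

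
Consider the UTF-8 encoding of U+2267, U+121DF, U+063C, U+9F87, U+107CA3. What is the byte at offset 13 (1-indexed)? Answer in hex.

1-indexed offset 13 is 0-indexed offset 12.
U+2267 → 3-byte form E2 89 A7 at offsets 0–2.
U+121DF → 4-byte form F0 92 87 9F at offsets 3–6.
U+063C → 2-byte form D8 BC at offsets 7–8.
U+9F87 → 3-byte form E9 BE 87 at offsets 9–11.
U+107CA3 → 4-byte form F4 87 B2 A3 at offsets 12–15.
Offset 12 falls in char 5's range; it's byte 1 of F4 87 B2 A3 = 0xF4.

0xF4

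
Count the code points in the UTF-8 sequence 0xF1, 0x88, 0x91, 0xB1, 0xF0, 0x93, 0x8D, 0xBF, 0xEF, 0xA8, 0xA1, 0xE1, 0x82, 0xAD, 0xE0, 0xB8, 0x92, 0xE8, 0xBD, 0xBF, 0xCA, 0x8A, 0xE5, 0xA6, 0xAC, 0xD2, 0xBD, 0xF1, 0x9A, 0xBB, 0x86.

10

Byte at offset 0: 0xF1 = 11110001 → 4-byte char (#1). Advance 4.
Byte at offset 4: 0xF0 = 11110000 → 4-byte char (#2). Advance 4.
Byte at offset 8: 0xEF = 11101111 → 3-byte char (#3). Advance 3.
Byte at offset 11: 0xE1 = 11100001 → 3-byte char (#4). Advance 3.
Byte at offset 14: 0xE0 = 11100000 → 3-byte char (#5). Advance 3.
Byte at offset 17: 0xE8 = 11101000 → 3-byte char (#6). Advance 3.
Byte at offset 20: 0xCA = 11001010 → 2-byte char (#7). Advance 2.
Byte at offset 22: 0xE5 = 11100101 → 3-byte char (#8). Advance 3.
Byte at offset 25: 0xD2 = 11010010 → 2-byte char (#9). Advance 2.
Byte at offset 27: 0xF1 = 11110001 → 4-byte char (#10). Advance 4.
Reached end at offset 31 after 10 code points.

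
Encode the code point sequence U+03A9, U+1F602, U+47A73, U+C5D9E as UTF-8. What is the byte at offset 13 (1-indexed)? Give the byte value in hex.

0xB6

1-indexed offset 13 is 0-indexed offset 12.
U+03A9 → 2-byte form CE A9 at offsets 0–1.
U+1F602 → 4-byte form F0 9F 98 82 at offsets 2–5.
U+47A73 → 4-byte form F1 87 A9 B3 at offsets 6–9.
U+C5D9E → 4-byte form F3 85 B6 9E at offsets 10–13.
Offset 12 falls in char 4's range; it's byte 3 of F3 85 B6 9E = 0xB6.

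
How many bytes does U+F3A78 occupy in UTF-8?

U+F3A78 = 0xF3A78. UTF-8 uses 1 byte below 0x80, 2 below 0x800, 3 below 0x10000, 4 up to 0x10FFFF. 0xF3A78 is in U+10000–U+10FFFF → 4 bytes.

4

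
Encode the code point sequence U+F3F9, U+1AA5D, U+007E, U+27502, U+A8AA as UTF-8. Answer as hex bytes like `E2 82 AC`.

U+F3F9: 3-byte form → EF 8F B9.
U+1AA5D: 4-byte form → F0 9A A9 9D.
U+007E: 1-byte form → 7E.
U+27502: 4-byte form → F0 A7 94 82.
U+A8AA: 3-byte form → EA A2 AA.
Concatenated (15 bytes): EF 8F B9 F0 9A A9 9D 7E F0 A7 94 82 EA A2 AA.

EF 8F B9 F0 9A A9 9D 7E F0 A7 94 82 EA A2 AA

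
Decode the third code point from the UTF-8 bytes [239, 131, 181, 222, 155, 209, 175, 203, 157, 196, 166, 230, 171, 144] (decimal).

Offset 0: leading byte 0xEF = 11101111 → 3-byte char #1 = EF 83 B5.
Offset 3: leading byte 0xDE = 11011110 → 2-byte char #2 = DE 9B.
Offset 5: leading byte 0xD1 = 11010001 → 2-byte char #3 = D1 AF.
Leading byte 0xD1 = 11010001 matches 110xxxxx → 2-byte sequence.
Byte 1: 0xD1 = 11010001, payload 10001 (5 bits).
Byte 2: 0xAF = 10101111 (10xxxxxx ✓), payload 101111.
Concatenate: 10001101111 = 0x46F (11 bits → U+046F).

U+046F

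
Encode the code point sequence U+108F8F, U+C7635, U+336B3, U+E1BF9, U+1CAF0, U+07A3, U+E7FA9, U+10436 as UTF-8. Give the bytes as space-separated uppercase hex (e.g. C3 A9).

U+108F8F: 4-byte form → F4 88 BE 8F.
U+C7635: 4-byte form → F3 87 98 B5.
U+336B3: 4-byte form → F0 B3 9A B3.
U+E1BF9: 4-byte form → F3 A1 AF B9.
U+1CAF0: 4-byte form → F0 9C AB B0.
U+07A3: 2-byte form → DE A3.
U+E7FA9: 4-byte form → F3 A7 BE A9.
U+10436: 4-byte form → F0 90 90 B6.
Concatenated (30 bytes): F4 88 BE 8F F3 87 98 B5 F0 B3 9A B3 F3 A1 AF B9 F0 9C AB B0 DE A3 F3 A7 BE A9 F0 90 90 B6.

F4 88 BE 8F F3 87 98 B5 F0 B3 9A B3 F3 A1 AF B9 F0 9C AB B0 DE A3 F3 A7 BE A9 F0 90 90 B6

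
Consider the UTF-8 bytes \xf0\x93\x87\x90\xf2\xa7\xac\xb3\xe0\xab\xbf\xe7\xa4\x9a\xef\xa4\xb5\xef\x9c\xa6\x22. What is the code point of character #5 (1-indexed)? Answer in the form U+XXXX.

U+F935

Offset 0: leading byte 0xF0 = 11110000 → 4-byte char #1 = F0 93 87 90.
Offset 4: leading byte 0xF2 = 11110010 → 4-byte char #2 = F2 A7 AC B3.
Offset 8: leading byte 0xE0 = 11100000 → 3-byte char #3 = E0 AB BF.
Offset 11: leading byte 0xE7 = 11100111 → 3-byte char #4 = E7 A4 9A.
Offset 14: leading byte 0xEF = 11101111 → 3-byte char #5 = EF A4 B5.
Leading byte 0xEF = 11101111 matches 1110xxxx → 3-byte sequence.
Byte 1: 0xEF = 11101111, payload 1111 (4 bits).
Byte 2: 0xA4 = 10100100 (10xxxxxx ✓), payload 100100.
Byte 3: 0xB5 = 10110101 (10xxxxxx ✓), payload 110101.
Concatenate: 1111100100110101 = 0xF935 (16 bits → U+F935).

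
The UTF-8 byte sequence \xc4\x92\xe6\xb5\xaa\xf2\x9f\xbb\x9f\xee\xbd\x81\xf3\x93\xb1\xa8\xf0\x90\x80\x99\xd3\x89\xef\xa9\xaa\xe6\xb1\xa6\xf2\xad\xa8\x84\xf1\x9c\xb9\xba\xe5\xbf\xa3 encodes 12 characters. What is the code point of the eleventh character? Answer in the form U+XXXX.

U+5CE7A

Offset 0: leading byte 0xC4 = 11000100 → 2-byte char #1 = C4 92.
Offset 2: leading byte 0xE6 = 11100110 → 3-byte char #2 = E6 B5 AA.
Offset 5: leading byte 0xF2 = 11110010 → 4-byte char #3 = F2 9F BB 9F.
Offset 9: leading byte 0xEE = 11101110 → 3-byte char #4 = EE BD 81.
Offset 12: leading byte 0xF3 = 11110011 → 4-byte char #5 = F3 93 B1 A8.
Offset 16: leading byte 0xF0 = 11110000 → 4-byte char #6 = F0 90 80 99.
Offset 20: leading byte 0xD3 = 11010011 → 2-byte char #7 = D3 89.
Offset 22: leading byte 0xEF = 11101111 → 3-byte char #8 = EF A9 AA.
Offset 25: leading byte 0xE6 = 11100110 → 3-byte char #9 = E6 B1 A6.
Offset 28: leading byte 0xF2 = 11110010 → 4-byte char #10 = F2 AD A8 84.
Offset 32: leading byte 0xF1 = 11110001 → 4-byte char #11 = F1 9C B9 BA.
Leading byte 0xF1 = 11110001 matches 11110xxx → 4-byte sequence.
Byte 1: 0xF1 = 11110001, payload 001 (3 bits).
Byte 2: 0x9C = 10011100 (10xxxxxx ✓), payload 011100.
Byte 3: 0xB9 = 10111001 (10xxxxxx ✓), payload 111001.
Byte 4: 0xBA = 10111010 (10xxxxxx ✓), payload 111010.
Concatenate: 001011100111001111010 = 0x5CE7A (21 bits → U+5CE7A).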